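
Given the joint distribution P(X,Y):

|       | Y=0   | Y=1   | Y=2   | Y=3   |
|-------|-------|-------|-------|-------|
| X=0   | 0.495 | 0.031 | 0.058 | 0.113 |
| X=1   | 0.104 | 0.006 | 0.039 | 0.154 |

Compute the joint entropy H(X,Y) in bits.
2.2333 bits

H(X,Y) = -Σ_{x,y} P(x,y) log₂ P(x,y). Per-cell terms -P(x,y)·log₂P(x,y):
  X=0: 0.50218, 0.15536, 0.23825, 0.35545
  X=1: 0.33960, 0.04428, 0.18253, 0.41565
Sum of the 8 terms: H(X,Y) = 2.2333 bits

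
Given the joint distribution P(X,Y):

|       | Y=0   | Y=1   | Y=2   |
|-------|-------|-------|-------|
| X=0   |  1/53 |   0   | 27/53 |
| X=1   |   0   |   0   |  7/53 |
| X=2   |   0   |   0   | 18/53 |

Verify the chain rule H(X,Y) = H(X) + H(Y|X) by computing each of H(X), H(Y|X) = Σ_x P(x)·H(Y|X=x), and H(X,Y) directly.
H(X) = 1.4012 bits, H(Y|X) = 0.1174 bits, H(X,Y) = 1.5186 bits

Marginal of X (row sums):
  P(X=0) = 1/53 + 0 + 27/53 = 28/53
  P(X=1) = 0 + 0 + 7/53 = 7/53
  P(X=2) = 0 + 0 + 18/53 = 18/53
H(X) = -[(28/53)·log₂(28/53) + (7/53)·log₂(7/53) + (18/53)·log₂(18/53)]
  = 0.48634 + 0.38574 + 0.52913 = 1.4012 bits

H(Y|X) = Σ_x P(x)·H(Y|X=x):
  X=0: P(X=0) = 28/53, P(Y|X=0) = (1/28, 0, 27/28) → H(Y|X=0) = 0.22228
  X=1: P(X=1) = 7/53, P(Y|X=1) = (0, 0, 1) → H(Y|X=1) = 0.00000
  X=2: P(X=2) = 18/53, P(Y|X=2) = (0, 0, 1) → H(Y|X=2) = 0.00000
H(Y|X) = (28/53)·0.22228 + (7/53)·0.00000 + (18/53)·0.00000 = 0.1174 bits

H(X,Y) = -Σ_{x,y} P(x,y) log₂ P(x,y). Per-cell terms -P(x,y)·log₂P(x,y):
  X=0: 0.10807, 0.00000, 0.49570
  X=1: 0.00000, 0.00000, 0.38574
  X=2: 0.00000, 0.00000, 0.52913
  (cells with P = 0 contribute 0)
Sum of the 9 terms: H(X,Y) = 1.5186 bits

Chain rule check:
  H(X) + H(Y|X) = 1.4012 + 0.1174 = 1.5186 bits
  H(X,Y) = 1.5186 bits
✓ Chain rule verified.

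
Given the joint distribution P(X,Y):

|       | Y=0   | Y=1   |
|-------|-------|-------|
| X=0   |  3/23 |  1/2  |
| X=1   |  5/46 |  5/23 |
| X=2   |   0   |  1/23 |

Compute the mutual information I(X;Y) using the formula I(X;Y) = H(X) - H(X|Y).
0.0305 bits

I(X;Y) = H(X) - H(X|Y)

Marginal of X (row sums):
  P(X=0) = 3/23 + 1/2 = 29/46
  P(X=1) = 5/46 + 5/23 = 15/46
  P(X=2) = 0 + 1/23 = 1/23
H(X) = -[(29/46)·log₂(29/46) + (15/46)·log₂(15/46) + (1/23)·log₂(1/23)]
  = 0.4196 + 0.5272 + 0.1967 = 1.1435 bits

Marginal of Y (column sums):
  P(Y=0) = 3/23 + 5/46 + 0 = 11/46
  P(Y=1) = 1/2 + 5/23 + 1/23 = 35/46
H(X|Y) = Σ_y P(y)·H(X|Y=y):
  Y=0: P(Y=0) = 11/46, P(X|Y=0) = (6/11, 5/11, 0) → H(X|Y=0) = 0.9940
  Y=1: P(Y=1) = 35/46, P(X|Y=1) = (23/35, 2/7, 2/35) → H(X|Y=1) = 1.1504
H(X|Y) = (11/46)·0.9940 + (35/46)·1.1504 = 1.1130 bits

I(X;Y) = H(X) - H(X|Y) = 1.1435 - 1.1130 = 0.0305 bits

Cross-check via I(X;Y) = H(X) + H(Y) - H(X,Y): computing H(Y) from the column sums and H(X,Y) from the 6 cells in the same way gives H(Y) = 0.7936 bits and H(X,Y) = 1.9066 bits, so
I(X;Y) = 1.1435 + 0.7936 - 1.9066 = 0.0305 bits ✓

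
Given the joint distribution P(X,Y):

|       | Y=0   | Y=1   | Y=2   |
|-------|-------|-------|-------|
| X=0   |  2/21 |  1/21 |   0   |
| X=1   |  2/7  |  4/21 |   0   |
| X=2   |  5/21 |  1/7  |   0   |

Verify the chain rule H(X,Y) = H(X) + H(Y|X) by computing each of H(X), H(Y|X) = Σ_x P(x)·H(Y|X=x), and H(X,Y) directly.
H(X) = 1.4412 bits, H(Y|X) = 0.9571 bits, H(X,Y) = 2.3983 bits

Marginal of X (row sums):
  P(X=0) = 2/21 + 1/21 + 0 = 1/7
  P(X=1) = 2/7 + 4/21 + 0 = 10/21
  P(X=2) = 5/21 + 1/7 + 0 = 8/21
H(X) = -[(1/7)·log₂(1/7) + (10/21)·log₂(10/21) + (8/21)·log₂(8/21)]
  = 0.40105 + 0.50971 + 0.53041 = 1.4412 bits

H(Y|X) = Σ_x P(x)·H(Y|X=x):
  X=0: P(X=0) = 1/7, P(Y|X=0) = (2/3, 1/3, 0) → H(Y|X=0) = 0.91830
  X=1: P(X=1) = 10/21, P(Y|X=1) = (3/5, 2/5, 0) → H(Y|X=1) = 0.97095
  X=2: P(X=2) = 8/21, P(Y|X=2) = (5/8, 3/8, 0) → H(Y|X=2) = 0.95443
H(Y|X) = (1/7)·0.91830 + (10/21)·0.97095 + (8/21)·0.95443 = 0.9571 bits

H(X,Y) = -Σ_{x,y} P(x,y) log₂ P(x,y). Per-cell terms -P(x,y)·log₂P(x,y):
  X=0: 0.32308, 0.20916, 0.00000
  X=1: 0.51639, 0.45568, 0.00000
  X=2: 0.49295, 0.40105, 0.00000
  (cells with P = 0 contribute 0)
Sum of the 9 terms: H(X,Y) = 2.3983 bits

Chain rule check:
  H(X) + H(Y|X) = 1.4412 + 0.9571 = 2.3983 bits
  H(X,Y) = 2.3983 bits
✓ Chain rule verified.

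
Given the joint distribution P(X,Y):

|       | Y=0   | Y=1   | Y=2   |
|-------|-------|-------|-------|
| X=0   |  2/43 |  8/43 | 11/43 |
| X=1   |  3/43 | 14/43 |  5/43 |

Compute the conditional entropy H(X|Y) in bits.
0.9301 bits

H(X|Y) = H(X,Y) - H(Y)

H(X,Y) = -Σ_{x,y} P(x,y) log₂ P(x,y). Per-cell terms -P(x,y)·log₂P(x,y):
  X=0: 0.20587, 0.45140, 0.50314
  X=1: 0.26800, 0.52709, 0.36097
Sum of the 6 terms: H(X,Y) = 2.31647 bits

Marginal of Y (column sums):
  P(Y=0) = 2/43 + 3/43 = 5/43
  P(Y=1) = 8/43 + 14/43 = 22/43
  P(Y=2) = 11/43 + 5/43 = 16/43
H(Y) = -[(5/43)·log₂(5/43) + (22/43)·log₂(22/43) + (16/43)·log₂(16/43)]
  = 0.36097 + 0.49466 + 0.53070 = 1.38633 bits

H(X|Y) = H(X,Y) - H(Y) = 2.31647 - 1.38633 = 0.9301 bits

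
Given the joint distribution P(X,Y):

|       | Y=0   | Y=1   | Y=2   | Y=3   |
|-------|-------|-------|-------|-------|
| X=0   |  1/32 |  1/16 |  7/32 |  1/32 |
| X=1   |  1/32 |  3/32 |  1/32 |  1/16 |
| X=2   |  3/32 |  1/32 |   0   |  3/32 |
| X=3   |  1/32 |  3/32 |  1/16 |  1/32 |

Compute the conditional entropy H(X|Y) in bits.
1.6325 bits

H(X|Y) = H(X,Y) - H(Y)

H(X,Y) = -Σ_{x,y} P(x,y) log₂ P(x,y). Per-cell terms -P(x,y)·log₂P(x,y):
  X=0: 0.15625, 0.25000, 0.47964, 0.15625
  X=1: 0.15625, 0.32016, 0.15625, 0.25000
  X=2: 0.32016, 0.15625, 0.00000, 0.32016
  X=3: 0.15625, 0.32016, 0.25000, 0.15625
  (cells with P = 0 contribute 0)
Sum of the 16 terms: H(X,Y) = 3.60403 bits

Marginal of Y (column sums):
  P(Y=0) = 1/32 + 1/32 + 3/32 + 1/32 = 3/16
  P(Y=1) = 1/16 + 3/32 + 1/32 + 3/32 = 9/32
  P(Y=2) = 7/32 + 1/32 + 0 + 1/16 = 5/16
  P(Y=3) = 1/32 + 1/16 + 3/32 + 1/32 = 7/32
H(Y) = -[(3/16)·log₂(3/16) + (9/32)·log₂(9/32) + (5/16)·log₂(5/16) + (7/32)·log₂(7/32)]
  = 0.45282 + 0.51471 + 0.52440 + 0.47964 = 1.97157 bits

H(X|Y) = H(X,Y) - H(Y) = 3.60403 - 1.97157 = 1.6325 bits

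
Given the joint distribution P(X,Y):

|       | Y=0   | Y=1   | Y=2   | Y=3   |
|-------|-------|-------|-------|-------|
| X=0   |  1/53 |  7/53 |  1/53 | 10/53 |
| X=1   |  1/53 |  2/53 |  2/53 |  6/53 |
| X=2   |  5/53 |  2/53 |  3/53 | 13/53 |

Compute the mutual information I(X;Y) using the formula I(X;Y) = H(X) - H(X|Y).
0.1043 bits

I(X;Y) = H(X) - H(X|Y)

Marginal of X (row sums):
  P(X=0) = 1/53 + 7/53 + 1/53 + 10/53 = 19/53
  P(X=1) = 1/53 + 2/53 + 2/53 + 6/53 = 11/53
  P(X=2) = 5/53 + 2/53 + 3/53 + 13/53 = 23/53
H(X) = -[(19/53)·log₂(19/53) + (11/53)·log₂(11/53) + (23/53)·log₂(23/53)]
  = 0.5306 + 0.4708 + 0.5226 = 1.5240 bits

Marginal of Y (column sums):
  P(Y=0) = 1/53 + 1/53 + 5/53 = 7/53
  P(Y=1) = 7/53 + 2/53 + 2/53 = 11/53
  P(Y=2) = 1/53 + 2/53 + 3/53 = 6/53
  P(Y=3) = 10/53 + 6/53 + 13/53 = 29/53
H(X|Y) = Σ_y P(y)·H(X|Y=y):
  Y=0: P(Y=0) = 7/53, P(X|Y=0) = (1/7, 1/7, 5/7) → H(X|Y=0) = 1.1488
  Y=1: P(Y=1) = 11/53, P(X|Y=1) = (7/11, 2/11, 2/11) → H(X|Y=1) = 1.3093
  Y=2: P(Y=2) = 6/53, P(X|Y=2) = (1/6, 1/3, 1/2) → H(X|Y=2) = 1.4591
  Y=3: P(Y=3) = 29/53, P(X|Y=3) = (10/29, 6/29, 13/29) → H(X|Y=3) = 1.5189
H(X|Y) = (7/53)·1.1488 + (11/53)·1.3093 + (6/53)·1.4591 + (29/53)·1.5189 = 1.4197 bits

I(X;Y) = H(X) - H(X|Y) = 1.5240 - 1.4197 = 0.1043 bits

Cross-check via I(X;Y) = H(X) + H(Y) - H(X,Y): computing H(Y) from the column sums and H(X,Y) from the 12 cells in the same way gives H(Y) = 1.6884 bits and H(X,Y) = 3.1081 bits, so
I(X;Y) = 1.5240 + 1.6884 - 3.1081 = 0.1043 bits ✓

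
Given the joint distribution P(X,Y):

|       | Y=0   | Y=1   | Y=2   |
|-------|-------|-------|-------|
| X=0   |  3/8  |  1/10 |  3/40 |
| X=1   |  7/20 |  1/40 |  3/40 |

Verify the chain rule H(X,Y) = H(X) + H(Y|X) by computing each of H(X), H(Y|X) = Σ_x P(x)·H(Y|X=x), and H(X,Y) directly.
H(X) = 0.9928 bits, H(Y|X) = 1.0938 bits, H(X,Y) = 2.0865 bits

Marginal of X (row sums):
  P(X=0) = 3/8 + 1/10 + 3/40 = 11/20
  P(X=1) = 7/20 + 1/40 + 3/40 = 9/20
H(X) = -[(11/20)·log₂(11/20) + (9/20)·log₂(9/20)]
  = 0.4744 + 0.5184 = 0.9928 bits

H(Y|X) = Σ_x P(x)·H(Y|X=x):
  X=0: P(X=0) = 11/20, P(Y|X=0) = (15/22, 2/11, 3/22) → H(Y|X=0) = 1.2159
  X=1: P(X=1) = 9/20, P(Y|X=1) = (7/9, 1/18, 1/6) → H(Y|X=1) = 0.9445
H(Y|X) = (11/20)·1.2159 + (9/20)·0.9445 = 1.0938 bits

H(X,Y) = -Σ_{x,y} P(x,y) log₂ P(x,y). Per-cell terms -P(x,y)·log₂P(x,y):
  X=0: 0.5306, 0.3322, 0.2803
  X=1: 0.5301, 0.1330, 0.2803
Sum of the 6 terms: H(X,Y) = 2.0865 bits

Chain rule check:
  H(X) + H(Y|X) = 0.9928 + 1.0938 = 2.0866 bits
  H(X,Y) = 2.0865 bits
✓ Chain rule verified (Δ = 0.0001 is 4-dp rounding noise: each of the three values was rounded independently).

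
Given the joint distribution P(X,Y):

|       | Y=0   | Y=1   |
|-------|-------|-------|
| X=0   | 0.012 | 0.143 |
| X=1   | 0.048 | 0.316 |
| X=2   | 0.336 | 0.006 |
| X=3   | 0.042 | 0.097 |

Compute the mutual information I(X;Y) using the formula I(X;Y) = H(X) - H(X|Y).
0.5568 bits

I(X;Y) = H(X) - H(X|Y)

Marginal of X (row sums):
  P(X=0) = 0.012 + 0.143 = 0.155
  P(X=1) = 0.048 + 0.316 = 0.364
  P(X=2) = 0.336 + 0.006 = 0.342
  P(X=3) = 0.042 + 0.097 = 0.139
H(X) = -[0.155·log₂(0.155) + 0.364·log₂(0.364) + 0.342·log₂(0.342) + 0.139·log₂(0.139)]
  = 0.41690 + 0.53071 + 0.52939 + 0.39571 = 1.87271 bits

Marginal of Y (column sums):
  P(Y=0) = 0.012 + 0.048 + 0.336 + 0.042 = 0.438
  P(Y=1) = 0.143 + 0.316 + 0.006 + 0.097 = 0.562
H(X|Y) = Σ_y P(y)·H(X|Y=y):
  Y=0: P(Y=0) = 0.438, P(X|Y=0) = (2/73, 8/73, 56/73, 7/73) → H(X|Y=0) = 1.10950
  Y=1: P(Y=1) = 0.562, P(X|Y=1) = (143/562, 158/281, 3/281, 97/562) → H(X|Y=1) = 1.47685
H(X|Y) = 0.438·1.10950 + 0.562·1.47685 = 1.31595 bits

I(X;Y) = H(X) - H(X|Y) = 1.87271 - 1.31595 = 0.5568 bits

Cross-check via I(X;Y) = H(X) + H(Y) - H(X,Y): computing H(Y) from the column sums and H(X,Y) from the 8 cells in the same way gives H(Y) = 0.98888 bits and H(X,Y) = 2.30483 bits, so
I(X;Y) = 1.87271 + 0.98888 - 2.30483 = 0.5568 bits ✓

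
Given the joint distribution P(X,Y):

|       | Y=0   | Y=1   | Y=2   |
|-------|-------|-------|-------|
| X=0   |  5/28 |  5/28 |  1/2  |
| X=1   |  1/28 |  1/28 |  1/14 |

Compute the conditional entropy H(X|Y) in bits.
0.5892 bits

H(X|Y) = H(X,Y) - H(Y)

H(X,Y) = -Σ_{x,y} P(x,y) log₂ P(x,y). Per-cell terms -P(x,y)·log₂P(x,y):
  X=0: 0.44383, 0.44383, 0.50000
  X=1: 0.17169, 0.17169, 0.27195
Sum of the 6 terms: H(X,Y) = 2.0030 bits

Marginal of Y (column sums):
  P(Y=0) = 5/28 + 1/28 = 3/14
  P(Y=1) = 5/28 + 1/28 = 3/14
  P(Y=2) = 1/2 + 1/14 = 4/7
H(Y) = -[(3/14)·log₂(3/14) + (3/14)·log₂(3/14) + (4/7)·log₂(4/7)]
  = 0.47623 + 0.47623 + 0.46135 = 1.4138 bits

H(X|Y) = H(X,Y) - H(Y) = 2.0030 - 1.4138 = 0.5892 bits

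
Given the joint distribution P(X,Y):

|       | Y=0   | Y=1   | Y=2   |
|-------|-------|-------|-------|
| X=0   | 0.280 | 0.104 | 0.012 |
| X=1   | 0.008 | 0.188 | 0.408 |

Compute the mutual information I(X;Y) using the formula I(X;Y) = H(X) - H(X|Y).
0.5629 bits

I(X;Y) = H(X) - H(X|Y)

Marginal of X (row sums):
  P(X=0) = 0.280 + 0.104 + 0.012 = 0.396
  P(X=1) = 0.008 + 0.188 + 0.408 = 0.604
H(X) = -[0.396·log₂(0.396) + 0.604·log₂(0.604)]
  = 0.52923 + 0.43934 = 0.9686 bits

Marginal of Y (column sums):
  P(Y=0) = 0.280 + 0.008 = 0.288
  P(Y=1) = 0.104 + 0.188 = 0.292
  P(Y=2) = 0.012 + 0.408 = 0.420
H(X|Y) = Σ_y P(y)·H(X|Y=y):
  Y=0: P(Y=0) = 0.288, P(X|Y=0) = (35/36, 1/36) → H(X|Y=0) = 0.18312
  Y=1: P(Y=1) = 0.292, P(X|Y=1) = (26/73, 47/73) → H(X|Y=1) = 0.93945
  Y=2: P(Y=2) = 0.420, P(X|Y=2) = (1/35, 34/35) → H(X|Y=2) = 0.18718
H(X|Y) = 0.288·0.18312 + 0.292·0.93945 + 0.420·0.18718 = 0.4057 bits

I(X;Y) = H(X) - H(X|Y) = 0.9686 - 0.4057 = 0.5629 bits

Cross-check via I(X;Y) = H(X) + H(Y) - H(X,Y): computing H(Y) from the column sums and H(X,Y) from the 6 cells in the same way gives H(Y) = 1.5614 bits and H(X,Y) = 1.9671 bits, so
I(X;Y) = 0.9686 + 1.5614 - 1.9671 = 0.5629 bits ✓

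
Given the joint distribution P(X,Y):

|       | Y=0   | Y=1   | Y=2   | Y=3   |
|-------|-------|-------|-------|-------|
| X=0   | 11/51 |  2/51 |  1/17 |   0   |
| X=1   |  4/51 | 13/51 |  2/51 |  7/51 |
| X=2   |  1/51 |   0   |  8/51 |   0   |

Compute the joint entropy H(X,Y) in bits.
2.7986 bits

H(X,Y) = -Σ_{x,y} P(x,y) log₂ P(x,y). Per-cell terms -P(x,y)·log₂P(x,y):
  X=0: 0.47731, 0.18323, 0.24044, 0.00000
  X=1: 0.28803, 0.50266, 0.18323, 0.39324
  X=2: 0.11122, 0.00000, 0.41920, 0.00000
  (cells with P = 0 contribute 0)
Sum of the 12 terms: H(X,Y) = 2.7986 bits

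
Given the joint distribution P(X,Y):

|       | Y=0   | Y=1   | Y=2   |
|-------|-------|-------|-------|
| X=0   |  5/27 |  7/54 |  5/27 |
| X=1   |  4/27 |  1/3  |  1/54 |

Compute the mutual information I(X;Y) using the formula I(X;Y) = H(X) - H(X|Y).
0.1841 bits

I(X;Y) = H(X) - H(X|Y)

Marginal of X (row sums):
  P(X=0) = 5/27 + 7/54 + 5/27 = 1/2
  P(X=1) = 4/27 + 1/3 + 1/54 = 1/2
H(X) = -[(1/2)·log₂(1/2) + (1/2)·log₂(1/2)]
  = 0.50000 + 0.50000 = 1.0000 bits

Marginal of Y (column sums):
  P(Y=0) = 5/27 + 4/27 = 1/3
  P(Y=1) = 7/54 + 1/3 = 25/54
  P(Y=2) = 5/27 + 1/54 = 11/54
H(X|Y) = Σ_y P(y)·H(X|Y=y):
  Y=0: P(Y=0) = 1/3, P(X|Y=0) = (5/9, 4/9) → H(X|Y=0) = 0.99108
  Y=1: P(Y=1) = 25/54, P(X|Y=1) = (7/25, 18/25) → H(X|Y=1) = 0.85545
  Y=2: P(Y=2) = 11/54, P(X|Y=2) = (10/11, 1/11) → H(X|Y=2) = 0.43950
H(X|Y) = (1/3)·0.99108 + (25/54)·0.85545 + (11/54)·0.43950 = 0.8159 bits

I(X;Y) = H(X) - H(X|Y) = 1.0000 - 0.8159 = 0.1841 bits

Cross-check via I(X;Y) = H(X) + H(Y) - H(X,Y): computing H(Y) from the column sums and H(X,Y) from the 6 cells in the same way gives H(Y) = 1.5103 bits and H(X,Y) = 2.3262 bits, so
I(X;Y) = 1.0000 + 1.5103 - 2.3262 = 0.1841 bits ✓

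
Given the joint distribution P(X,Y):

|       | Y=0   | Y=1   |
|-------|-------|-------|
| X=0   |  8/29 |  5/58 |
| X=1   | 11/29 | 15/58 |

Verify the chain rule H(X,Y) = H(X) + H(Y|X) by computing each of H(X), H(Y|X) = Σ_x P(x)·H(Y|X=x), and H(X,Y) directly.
H(X) = 0.9444 bits, H(Y|X) = 0.9081 bits, H(X,Y) = 1.8525 bits

Marginal of X (row sums):
  P(X=0) = 8/29 + 5/58 = 21/58
  P(X=1) = 11/29 + 15/58 = 37/58
H(X) = -[(21/58)·log₂(21/58) + (37/58)·log₂(37/58)]
  = 0.530671 + 0.413716 = 0.9444 bits

H(Y|X) = Σ_x P(x)·H(Y|X=x):
  X=0: P(X=0) = 21/58, P(Y|X=0) = (16/21, 5/21) → H(Y|X=0) = 0.791858
  X=1: P(X=1) = 37/58, P(Y|X=1) = (22/37, 15/37) → H(Y|X=1) = 0.974025
H(Y|X) = (21/58)·0.791858 + (37/58)·0.974025 = 0.9081 bits

H(X,Y) = -Σ_{x,y} P(x,y) log₂ P(x,y). Per-cell terms -P(x,y)·log₂P(x,y):
  X=0: 0.512546, 0.304832
  X=1: 0.530484, 0.504592
Sum of the 4 terms: H(X,Y) = 1.8525 bits

Chain rule check:
  H(X) + H(Y|X) = 0.9444 + 0.9081 = 1.8525 bits
  H(X,Y) = 1.8525 bits
✓ Chain rule verified.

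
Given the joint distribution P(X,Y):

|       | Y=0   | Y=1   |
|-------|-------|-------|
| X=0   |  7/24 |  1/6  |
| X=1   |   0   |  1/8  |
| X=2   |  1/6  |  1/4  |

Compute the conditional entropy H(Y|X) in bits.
0.8380 bits

H(Y|X) = H(X,Y) - H(X)

H(X,Y) = -Σ_{x,y} P(x,y) log₂ P(x,y). Per-cell terms -P(x,y)·log₂P(x,y):
  X=0: 0.51847, 0.43083
  X=1: 0.00000, 0.37500
  X=2: 0.43083, 0.50000
  (cells with P = 0 contribute 0)
Sum of the 6 terms: H(X,Y) = 2.2551 bits

Marginal of X (row sums):
  P(X=0) = 7/24 + 1/6 = 11/24
  P(X=1) = 0 + 1/8 = 1/8
  P(X=2) = 1/6 + 1/4 = 5/12
H(X) = -[(11/24)·log₂(11/24) + (1/8)·log₂(1/8) + (5/12)·log₂(5/12)]
  = 0.51587 + 0.37500 + 0.52626 = 1.4171 bits

H(Y|X) = H(X,Y) - H(X) = 2.2551 - 1.4171 = 0.8380 bits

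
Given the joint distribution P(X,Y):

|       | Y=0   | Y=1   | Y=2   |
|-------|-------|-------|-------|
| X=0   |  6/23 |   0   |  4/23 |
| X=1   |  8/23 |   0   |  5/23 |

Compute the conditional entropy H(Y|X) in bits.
0.9655 bits

H(Y|X) = H(X,Y) - H(X)

H(X,Y) = -Σ_{x,y} P(x,y) log₂ P(x,y). Per-cell terms -P(x,y)·log₂P(x,y):
  X=0: 0.50572, 0.00000, 0.43888
  X=1: 0.52993, 0.00000, 0.47862
  (cells with P = 0 contribute 0)
Sum of the 6 terms: H(X,Y) = 1.95315 bits

Marginal of X (row sums):
  P(X=0) = 6/23 + 0 + 4/23 = 10/23
  P(X=1) = 8/23 + 0 + 5/23 = 13/23
H(X) = -[(10/23)·log₂(10/23) + (13/23)·log₂(13/23)]
  = 0.52245 + 0.46524 = 0.98769 bits

H(Y|X) = H(X,Y) - H(X) = 1.95315 - 0.98769 = 0.9655 bits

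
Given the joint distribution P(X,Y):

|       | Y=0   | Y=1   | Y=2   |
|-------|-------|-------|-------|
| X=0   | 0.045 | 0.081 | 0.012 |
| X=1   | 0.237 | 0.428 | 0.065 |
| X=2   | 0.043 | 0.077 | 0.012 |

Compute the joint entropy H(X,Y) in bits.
2.4008 bits

H(X,Y) = -Σ_{x,y} P(x,y) log₂ P(x,y). Per-cell terms -P(x,y)·log₂P(x,y):
  X=0: 0.2013, 0.2937, 0.0766
  X=1: 0.4923, 0.5240, 0.2563
  X=2: 0.1952, 0.2848, 0.0766
Sum of the 9 terms: H(X,Y) = 2.4008 bits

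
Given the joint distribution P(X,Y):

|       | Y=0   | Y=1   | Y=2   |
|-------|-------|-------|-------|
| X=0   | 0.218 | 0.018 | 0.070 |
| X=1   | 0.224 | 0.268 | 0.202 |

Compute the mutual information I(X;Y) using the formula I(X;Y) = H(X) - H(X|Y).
0.1258 bits

I(X;Y) = H(X) - H(X|Y)

Marginal of X (row sums):
  P(X=0) = 0.218 + 0.018 + 0.070 = 0.306
  P(X=1) = 0.224 + 0.268 + 0.202 = 0.694
H(X) = -[0.306·log₂(0.306) + 0.694·log₂(0.694)]
  = 0.5228 + 0.3657 = 0.8885 bits

Marginal of Y (column sums):
  P(Y=0) = 0.218 + 0.224 = 0.442
  P(Y=1) = 0.018 + 0.268 = 0.286
  P(Y=2) = 0.070 + 0.202 = 0.272
H(X|Y) = Σ_y P(y)·H(X|Y=y):
  Y=0: P(Y=0) = 0.442, P(X|Y=0) = (109/221, 112/221) → H(X|Y=0) = 0.9999
  Y=1: P(Y=1) = 0.286, P(X|Y=1) = (9/143, 134/143) → H(X|Y=1) = 0.3390
  Y=2: P(Y=2) = 0.272, P(X|Y=2) = (35/136, 101/136) → H(X|Y=2) = 0.8227
H(X|Y) = 0.442·0.9999 + 0.286·0.3390 + 0.272·0.8227 = 0.7627 bits

I(X;Y) = H(X) - H(X|Y) = 0.8885 - 0.7627 = 0.1258 bits

Cross-check via I(X;Y) = H(X) + H(Y) - H(X,Y): computing H(Y) from the column sums and H(X,Y) from the 6 cells in the same way gives H(Y) = 1.5480 bits and H(X,Y) = 2.3107 bits, so
I(X;Y) = 0.8885 + 1.5480 - 2.3107 = 0.1258 bits ✓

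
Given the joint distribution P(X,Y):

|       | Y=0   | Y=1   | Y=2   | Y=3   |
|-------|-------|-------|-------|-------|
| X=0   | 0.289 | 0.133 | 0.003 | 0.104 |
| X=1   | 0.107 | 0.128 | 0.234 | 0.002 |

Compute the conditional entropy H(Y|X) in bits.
1.5047 bits

H(Y|X) = H(X,Y) - H(X)

H(X,Y) = -Σ_{x,y} P(x,y) log₂ P(x,y). Per-cell terms -P(x,y)·log₂P(x,y):
  X=0: 0.51756, 0.38710, 0.02514, 0.33960
  X=1: 0.34500, 0.37962, 0.49033, 0.01793
Sum of the 8 terms: H(X,Y) = 2.5023 bits

Marginal of X (row sums):
  P(X=0) = 0.289 + 0.133 + 0.003 + 0.104 = 0.529
  P(X=1) = 0.107 + 0.128 + 0.234 + 0.002 = 0.471
H(X) = -[0.529·log₂(0.529) + 0.471·log₂(0.471)]
  = 0.48597 + 0.51160 = 0.9976 bits

H(Y|X) = H(X,Y) - H(X) = 2.5023 - 0.9976 = 1.5047 bits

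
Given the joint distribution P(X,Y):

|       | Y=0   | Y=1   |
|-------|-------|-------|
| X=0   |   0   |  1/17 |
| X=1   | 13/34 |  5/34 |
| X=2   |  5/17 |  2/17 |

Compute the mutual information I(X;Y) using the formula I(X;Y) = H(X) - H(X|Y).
0.1015 bits

I(X;Y) = H(X) - H(X|Y)

Marginal of X (row sums):
  P(X=0) = 0 + 1/17 = 1/17
  P(X=1) = 13/34 + 5/34 = 9/17
  P(X=2) = 5/17 + 2/17 = 7/17
H(X) = -[(1/17)·log₂(1/17) + (9/17)·log₂(9/17) + (7/17)·log₂(7/17)]
  = 0.2404 + 0.4858 + 0.5271 = 1.2533 bits

Marginal of Y (column sums):
  P(Y=0) = 0 + 13/34 + 5/17 = 23/34
  P(Y=1) = 1/17 + 5/34 + 2/17 = 11/34
H(X|Y) = Σ_y P(y)·H(X|Y=y):
  Y=0: P(Y=0) = 23/34, P(X|Y=0) = (0, 13/23, 10/23) → H(X|Y=0) = 0.9877
  Y=1: P(Y=1) = 11/34, P(X|Y=1) = (2/11, 5/11, 4/11) → H(X|Y=1) = 1.4949
H(X|Y) = (23/34)·0.9877 + (11/34)·1.4949 = 1.1518 bits

I(X;Y) = H(X) - H(X|Y) = 1.2533 - 1.1518 = 0.1015 bits

Cross-check via I(X;Y) = H(X) + H(Y) - H(X,Y): computing H(Y) from the column sums and H(X,Y) from the 6 cells in the same way gives H(Y) = 0.9082 bits and H(X,Y) = 2.0600 bits, so
I(X;Y) = 1.2533 + 0.9082 - 2.0600 = 0.1015 bits ✓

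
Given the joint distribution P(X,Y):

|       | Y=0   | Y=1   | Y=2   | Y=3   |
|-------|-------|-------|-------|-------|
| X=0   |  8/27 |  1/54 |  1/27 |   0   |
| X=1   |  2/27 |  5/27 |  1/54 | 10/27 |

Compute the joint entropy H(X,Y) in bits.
2.1686 bits

H(X,Y) = -Σ_{x,y} P(x,y) log₂ P(x,y). Per-cell terms -P(x,y)·log₂P(x,y):
  X=0: 0.5200, 0.1066, 0.1761, 0.0000
  X=1: 0.2781, 0.4505, 0.1066, 0.5307
  (cells with P = 0 contribute 0)
Sum of the 8 terms: H(X,Y) = 2.1686 bits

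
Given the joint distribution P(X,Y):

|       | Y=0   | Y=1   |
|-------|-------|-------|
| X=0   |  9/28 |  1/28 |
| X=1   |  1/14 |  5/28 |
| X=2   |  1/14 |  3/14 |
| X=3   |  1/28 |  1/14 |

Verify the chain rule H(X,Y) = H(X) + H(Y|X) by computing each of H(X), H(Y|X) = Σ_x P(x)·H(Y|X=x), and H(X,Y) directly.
H(X) = 1.8922 bits, H(Y|X) = 0.7135 bits, H(X,Y) = 2.6056 bits

Marginal of X (row sums):
  P(X=0) = 9/28 + 1/28 = 5/14
  P(X=1) = 1/14 + 5/28 = 1/4
  P(X=2) = 1/14 + 3/14 = 2/7
  P(X=3) = 1/28 + 1/14 = 3/28
H(X) = -[(5/14)·log₂(5/14) + (1/4)·log₂(1/4) + (2/7)·log₂(2/7) + (3/28)·log₂(3/28)]
  = 0.53051 + 0.50000 + 0.51639 + 0.34526 = 1.8922 bits

H(Y|X) = Σ_x P(x)·H(Y|X=x):
  X=0: P(X=0) = 5/14, P(Y|X=0) = (9/10, 1/10) → H(Y|X=0) = 0.46900
  X=1: P(X=1) = 1/4, P(Y|X=1) = (2/7, 5/7) → H(Y|X=1) = 0.86312
  X=2: P(X=2) = 2/7, P(Y|X=2) = (1/4, 3/4) → H(Y|X=2) = 0.81128
  X=3: P(X=3) = 3/28, P(Y|X=3) = (1/3, 2/3) → H(Y|X=3) = 0.91830
H(Y|X) = (5/14)·0.46900 + (1/4)·0.86312 + (2/7)·0.81128 + (3/28)·0.91830 = 0.7135 bits

H(X,Y) = -Σ_{x,y} P(x,y) log₂ P(x,y). Per-cell terms -P(x,y)·log₂P(x,y):
  X=0: 0.52632, 0.17169
  X=1: 0.27195, 0.44383
  X=2: 0.27195, 0.47623
  X=3: 0.17169, 0.27195
Sum of the 8 terms: H(X,Y) = 2.6056 bits

Chain rule check:
  H(X) + H(Y|X) = 1.8922 + 0.7135 = 2.6057 bits
  H(X,Y) = 2.6056 bits
✓ Chain rule verified (Δ = 0.0001 is 4-dp rounding noise: each of the three values was rounded independently).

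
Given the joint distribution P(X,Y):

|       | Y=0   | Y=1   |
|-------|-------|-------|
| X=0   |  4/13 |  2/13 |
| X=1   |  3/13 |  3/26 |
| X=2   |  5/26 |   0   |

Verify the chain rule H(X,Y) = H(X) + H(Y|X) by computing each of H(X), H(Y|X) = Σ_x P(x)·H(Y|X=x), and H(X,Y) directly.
H(X) = 1.5020 bits, H(Y|X) = 0.7417 bits, H(X,Y) = 2.2437 bits

Marginal of X (row sums):
  P(X=0) = 4/13 + 2/13 = 6/13
  P(X=1) = 3/13 + 3/26 = 9/26
  P(X=2) = 5/26 + 0 = 5/26
H(X) = -[(6/13)·log₂(6/13) + (9/26)·log₂(9/26) + (5/26)·log₂(5/26)]
  = 0.51484 + 0.52979 + 0.45741 = 1.5020 bits

H(Y|X) = Σ_x P(x)·H(Y|X=x):
  X=0: P(X=0) = 6/13, P(Y|X=0) = (2/3, 1/3) → H(Y|X=0) = 0.91830
  X=1: P(X=1) = 9/26, P(Y|X=1) = (2/3, 1/3) → H(Y|X=1) = 0.91830
  X=2: P(X=2) = 5/26, P(Y|X=2) = (1, 0) → H(Y|X=2) = 0.00000
H(Y|X) = (6/13)·0.91830 + (9/26)·0.91830 + (5/26)·0.00000 = 0.7417 bits

H(X,Y) = -Σ_{x,y} P(x,y) log₂ P(x,y). Per-cell terms -P(x,y)·log₂P(x,y):
  X=0: 0.52321, 0.41545
  X=1: 0.48819, 0.35948
  X=2: 0.45741, 0.00000
  (cells with P = 0 contribute 0)
Sum of the 6 terms: H(X,Y) = 2.2437 bits

Chain rule check:
  H(X) + H(Y|X) = 1.5020 + 0.7417 = 2.2437 bits
  H(X,Y) = 2.2437 bits
✓ Chain rule verified.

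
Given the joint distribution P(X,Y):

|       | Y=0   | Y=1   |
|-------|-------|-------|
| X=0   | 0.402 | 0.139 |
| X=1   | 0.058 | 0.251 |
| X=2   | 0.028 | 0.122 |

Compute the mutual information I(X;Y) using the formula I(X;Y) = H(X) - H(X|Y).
0.2354 bits

I(X;Y) = H(X) - H(X|Y)

Marginal of X (row sums):
  P(X=0) = 0.402 + 0.139 = 0.541
  P(X=1) = 0.058 + 0.251 = 0.309
  P(X=2) = 0.028 + 0.122 = 0.150
H(X) = -[0.541·log₂(0.541) + 0.309·log₂(0.309) + 0.150·log₂(0.150)]
  = 0.47949 + 0.52355 + 0.41054 = 1.4136 bits

Marginal of Y (column sums):
  P(Y=0) = 0.402 + 0.058 + 0.028 = 0.488
  P(Y=1) = 0.139 + 0.251 + 0.122 = 0.512
H(X|Y) = Σ_y P(y)·H(X|Y=y):
  Y=0: P(Y=0) = 0.488, P(X|Y=0) = (201/244, 29/244, 7/122) → H(X|Y=0) = 0.83219
  Y=1: P(Y=1) = 0.512, P(X|Y=1) = (139/512, 251/512, 61/256) → H(X|Y=1) = 1.50793
H(X|Y) = 0.488·0.83219 + 0.512·1.50793 = 1.1782 bits

I(X;Y) = H(X) - H(X|Y) = 1.4136 - 1.1782 = 0.2354 bits

Cross-check via I(X;Y) = H(X) + H(Y) - H(X,Y): computing H(Y) from the column sums and H(X,Y) from the 6 cells in the same way gives H(Y) = 0.9996 bits and H(X,Y) = 2.1778 bits, so
I(X;Y) = 1.4136 + 0.9996 - 2.1778 = 0.2354 bits ✓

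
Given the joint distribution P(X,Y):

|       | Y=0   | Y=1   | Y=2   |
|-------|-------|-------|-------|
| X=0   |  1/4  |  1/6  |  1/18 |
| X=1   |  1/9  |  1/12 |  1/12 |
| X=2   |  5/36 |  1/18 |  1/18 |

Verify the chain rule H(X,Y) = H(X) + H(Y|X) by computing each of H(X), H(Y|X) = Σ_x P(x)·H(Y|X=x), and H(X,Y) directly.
H(X) = 1.5245 bits, H(Y|X) = 1.4466 bits, H(X,Y) = 2.9711 bits

Marginal of X (row sums):
  P(X=0) = 1/4 + 1/6 + 1/18 = 17/36
  P(X=1) = 1/9 + 1/12 + 1/12 = 5/18
  P(X=2) = 5/36 + 1/18 + 1/18 = 1/4
H(X) = -[(17/36)·log₂(17/36) + (5/18)·log₂(5/18) + (1/4)·log₂(1/4)]
  = 0.5112 + 0.5133 + 0.5000 = 1.5245 bits

H(Y|X) = Σ_x P(x)·H(Y|X=x):
  X=0: P(X=0) = 17/36, P(Y|X=0) = (9/17, 6/17, 2/17) → H(Y|X=0) = 1.3793
  X=1: P(X=1) = 5/18, P(Y|X=1) = (2/5, 3/10, 3/10) → H(Y|X=1) = 1.5710
  X=2: P(X=2) = 1/4, P(Y|X=2) = (5/9, 2/9, 2/9) → H(Y|X=2) = 1.4355
H(Y|X) = (17/36)·1.3793 + (5/18)·1.5710 + (1/4)·1.4355 = 1.4466 bits

H(X,Y) = -Σ_{x,y} P(x,y) log₂ P(x,y). Per-cell terms -P(x,y)·log₂P(x,y):
  X=0: 0.5000, 0.4308, 0.2317
  X=1: 0.3522, 0.2987, 0.2987
  X=2: 0.3956, 0.2317, 0.2317
Sum of the 9 terms: H(X,Y) = 2.9711 bits

Chain rule check:
  H(X) + H(Y|X) = 1.5245 + 1.4466 = 2.9711 bits
  H(X,Y) = 2.9711 bits
✓ Chain rule verified.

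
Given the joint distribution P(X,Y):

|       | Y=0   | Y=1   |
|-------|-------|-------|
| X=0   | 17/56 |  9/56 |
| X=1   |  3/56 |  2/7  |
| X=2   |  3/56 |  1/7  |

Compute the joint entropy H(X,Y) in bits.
2.3158 bits

H(X,Y) = -Σ_{x,y} P(x,y) log₂ P(x,y). Per-cell terms -P(x,y)·log₂P(x,y):
  X=0: 0.52211, 0.42387
  X=1: 0.22620, 0.51639
  X=2: 0.22620, 0.40105
Sum of the 6 terms: H(X,Y) = 2.3158 bits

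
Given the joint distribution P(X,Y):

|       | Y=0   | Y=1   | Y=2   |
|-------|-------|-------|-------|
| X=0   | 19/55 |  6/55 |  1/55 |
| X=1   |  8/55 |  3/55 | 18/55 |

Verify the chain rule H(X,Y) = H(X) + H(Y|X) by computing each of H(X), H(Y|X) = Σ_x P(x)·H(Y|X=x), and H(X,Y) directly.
H(X) = 0.9979 bits, H(Y|X) = 1.1465 bits, H(X,Y) = 2.1444 bits

Marginal of X (row sums):
  P(X=0) = 19/55 + 6/55 + 1/55 = 26/55
  P(X=1) = 8/55 + 3/55 + 18/55 = 29/55
H(X) = -[(26/55)·log₂(26/55) + (29/55)·log₂(29/55)]
  = 0.5110 + 0.4869 = 0.9979 bits

H(Y|X) = Σ_x P(x)·H(Y|X=x):
  X=0: P(X=0) = 26/55, P(Y|X=0) = (19/26, 3/13, 1/26) → H(Y|X=0) = 0.9997
  X=1: P(X=1) = 29/55, P(Y|X=1) = (8/29, 3/29, 18/29) → H(Y|X=1) = 1.2782
H(Y|X) = (26/55)·0.9997 + (29/55)·1.2782 = 1.1465 bits

H(X,Y) = -Σ_{x,y} P(x,y) log₂ P(x,y). Per-cell terms -P(x,y)·log₂P(x,y):
  X=0: 0.5297, 0.3487, 0.1051
  X=1: 0.4046, 0.2289, 0.5274
Sum of the 6 terms: H(X,Y) = 2.1444 bits

Chain rule check:
  H(X) + H(Y|X) = 0.9979 + 1.1465 = 2.1444 bits
  H(X,Y) = 2.1444 bits
✓ Chain rule verified.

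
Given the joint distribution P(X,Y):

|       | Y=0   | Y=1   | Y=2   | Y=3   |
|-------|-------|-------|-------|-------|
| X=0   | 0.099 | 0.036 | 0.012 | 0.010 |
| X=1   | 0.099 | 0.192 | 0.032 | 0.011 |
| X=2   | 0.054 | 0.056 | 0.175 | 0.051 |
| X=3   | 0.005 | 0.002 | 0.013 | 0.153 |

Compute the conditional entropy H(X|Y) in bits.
1.3417 bits

H(X|Y) = H(X,Y) - H(Y)

H(X,Y) = -Σ_{x,y} P(x,y) log₂ P(x,y). Per-cell terms -P(x,y)·log₂P(x,y):
  X=0: 0.330306, 0.172651, 0.076570, 0.066439
  X=1: 0.330306, 0.457118, 0.158905, 0.071570
  X=2: 0.227388, 0.232872, 0.440050, 0.218961
  X=3: 0.038219, 0.017932, 0.081449, 0.414385
Sum of the 16 terms: H(X,Y) = 3.33512 bits

Marginal of Y (column sums):
  P(Y=0) = 0.099 + 0.099 + 0.054 + 0.005 = 0.257
  P(Y=1) = 0.036 + 0.192 + 0.056 + 0.002 = 0.286
  P(Y=2) = 0.012 + 0.032 + 0.175 + 0.013 = 0.232
  P(Y=3) = 0.010 + 0.011 + 0.051 + 0.153 = 0.225
H(Y) = -[0.257·log₂(0.257) + 0.286·log₂(0.286) + 0.232·log₂(0.232) + 0.225·log₂(0.225)]
  = 0.503761 + 0.516491 + 0.489010 + 0.484201 = 1.99346 bits

H(X|Y) = H(X,Y) - H(Y) = 3.33512 - 1.99346 = 1.3417 bits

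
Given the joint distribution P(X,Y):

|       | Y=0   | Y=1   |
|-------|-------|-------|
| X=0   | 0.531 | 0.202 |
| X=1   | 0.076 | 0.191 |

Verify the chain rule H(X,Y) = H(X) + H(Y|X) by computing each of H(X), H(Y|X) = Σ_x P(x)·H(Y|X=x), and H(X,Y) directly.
H(X) = 0.8371 bits, H(Y|X) = 0.8527 bits, H(X,Y) = 1.6898 bits

Marginal of X (row sums):
  P(X=0) = 0.531 + 0.202 = 0.733
  P(X=1) = 0.076 + 0.191 = 0.267
H(X) = -[0.733·log₂(0.733) + 0.267·log₂(0.267)]
  = 0.32847 + 0.50866 = 0.8371 bits

H(Y|X) = Σ_x P(x)·H(Y|X=x):
  X=0: P(X=0) = 0.733, P(Y|X=0) = (531/733, 202/733) → H(Y|X=0) = 0.84936
  X=1: P(X=1) = 0.267, P(Y|X=1) = (76/267, 191/267) → H(Y|X=1) = 0.86170
H(Y|X) = 0.733·0.84936 + 0.267·0.86170 = 0.8527 bits

H(X,Y) = -Σ_{x,y} P(x,y) log₂ P(x,y). Per-cell terms -P(x,y)·log₂P(x,y):
  X=0: 0.48492, 0.46613
  X=1: 0.28256, 0.45618
Sum of the 4 terms: H(X,Y) = 1.6898 bits

Chain rule check:
  H(X) + H(Y|X) = 0.8371 + 0.8527 = 1.6898 bits
  H(X,Y) = 1.6898 bits
✓ Chain rule verified.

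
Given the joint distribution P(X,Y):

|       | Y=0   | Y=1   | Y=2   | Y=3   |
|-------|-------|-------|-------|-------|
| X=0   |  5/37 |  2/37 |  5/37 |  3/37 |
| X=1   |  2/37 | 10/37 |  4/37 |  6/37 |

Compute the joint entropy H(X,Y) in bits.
2.8121 bits

H(X,Y) = -Σ_{x,y} P(x,y) log₂ P(x,y). Per-cell terms -P(x,y)·log₂P(x,y):
  X=0: 0.39021, 0.22754, 0.39021, 0.29388
  X=1: 0.22754, 0.51014, 0.34697, 0.42559
Sum of the 8 terms: H(X,Y) = 2.8121 bits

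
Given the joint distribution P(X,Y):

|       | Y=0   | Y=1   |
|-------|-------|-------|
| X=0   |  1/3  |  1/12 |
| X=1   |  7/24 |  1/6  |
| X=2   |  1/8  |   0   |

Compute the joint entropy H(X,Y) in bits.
2.1514 bits

H(X,Y) = -Σ_{x,y} P(x,y) log₂ P(x,y). Per-cell terms -P(x,y)·log₂P(x,y):
  X=0: 0.52832, 0.29875
  X=1: 0.51847, 0.43083
  X=2: 0.37500, 0.00000
  (cells with P = 0 contribute 0)
Sum of the 6 terms: H(X,Y) = 2.1514 bits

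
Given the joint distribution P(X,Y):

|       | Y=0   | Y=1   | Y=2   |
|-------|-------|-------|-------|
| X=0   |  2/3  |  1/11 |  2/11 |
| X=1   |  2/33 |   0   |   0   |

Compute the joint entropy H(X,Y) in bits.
1.3968 bits

H(X,Y) = -Σ_{x,y} P(x,y) log₂ P(x,y). Per-cell terms -P(x,y)·log₂P(x,y):
  X=0: 0.3900, 0.3145, 0.4472
  X=1: 0.2451, 0.0000, 0.0000
  (cells with P = 0 contribute 0)
Sum of the 6 terms: H(X,Y) = 1.3968 bits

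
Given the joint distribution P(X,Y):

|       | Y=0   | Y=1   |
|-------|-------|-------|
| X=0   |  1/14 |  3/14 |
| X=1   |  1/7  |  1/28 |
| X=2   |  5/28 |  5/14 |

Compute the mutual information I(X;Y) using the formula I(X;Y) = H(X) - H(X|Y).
0.1140 bits

I(X;Y) = H(X) - H(X|Y)

Marginal of X (row sums):
  P(X=0) = 1/14 + 3/14 = 2/7
  P(X=1) = 1/7 + 1/28 = 5/28
  P(X=2) = 5/28 + 5/14 = 15/28
H(X) = -[(2/7)·log₂(2/7) + (5/28)·log₂(5/28) + (15/28)·log₂(15/28)]
  = 0.516387 + 0.443826 + 0.482392 = 1.442605 bits

Marginal of Y (column sums):
  P(Y=0) = 1/14 + 1/7 + 5/28 = 11/28
  P(Y=1) = 3/14 + 1/28 + 5/14 = 17/28
H(X|Y) = Σ_y P(y)·H(X|Y=y):
  Y=0: P(Y=0) = 11/28, P(X|Y=0) = (2/11, 4/11, 5/11) → H(X|Y=0) = 1.494919
  Y=1: P(Y=1) = 17/28, P(X|Y=1) = (6/17, 1/17, 10/17) → H(X|Y=1) = 1.221048
H(X|Y) = (11/28)·1.494919 + (17/28)·1.221048 = 1.328640 bits

I(X;Y) = H(X) - H(X|Y) = 1.442605 - 1.328640 = 0.1140 bits

Cross-check via I(X;Y) = H(X) + H(Y) - H(X,Y): computing H(Y) from the column sums and H(X,Y) from the 6 cells in the same way gives H(Y) = 0.966619 bits and H(X,Y) = 2.295259 bits, so
I(X;Y) = 1.442605 + 0.966619 - 2.295259 = 0.1140 bits ✓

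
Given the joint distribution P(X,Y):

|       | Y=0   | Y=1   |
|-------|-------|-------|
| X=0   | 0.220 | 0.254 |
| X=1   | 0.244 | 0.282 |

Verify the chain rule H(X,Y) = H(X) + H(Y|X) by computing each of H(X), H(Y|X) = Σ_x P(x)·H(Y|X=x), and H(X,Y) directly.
H(X) = 0.9980 bits, H(Y|X) = 0.9963 bits, H(X,Y) = 1.9943 bits

Marginal of X (row sums):
  P(X=0) = 0.220 + 0.254 = 0.474
  P(X=1) = 0.244 + 0.282 = 0.526
H(X) = -[0.474·log₂(0.474) + 0.526·log₂(0.526)]
  = 0.510517 + 0.487531 = 0.9980 bits

H(Y|X) = Σ_x P(x)·H(Y|X=x):
  X=0: P(X=0) = 0.474, P(Y|X=0) = (110/237, 127/237) → H(Y|X=0) = 0.996285
  X=1: P(X=1) = 0.526, P(Y|X=1) = (122/263, 141/263) → H(Y|X=1) = 0.996232
H(Y|X) = 0.474·0.996285 + 0.526·0.996232 = 0.9963 bits

H(X,Y) = -Σ_{x,y} P(x,y) log₂ P(x,y). Per-cell terms -P(x,y)·log₂P(x,y):
  X=0: 0.480573, 0.502183
  X=1: 0.496551, 0.514998
Sum of the 4 terms: H(X,Y) = 1.9943 bits

Chain rule check:
  H(X) + H(Y|X) = 0.9980 + 0.9963 = 1.9943 bits
  H(X,Y) = 1.9943 bits
✓ Chain rule verified.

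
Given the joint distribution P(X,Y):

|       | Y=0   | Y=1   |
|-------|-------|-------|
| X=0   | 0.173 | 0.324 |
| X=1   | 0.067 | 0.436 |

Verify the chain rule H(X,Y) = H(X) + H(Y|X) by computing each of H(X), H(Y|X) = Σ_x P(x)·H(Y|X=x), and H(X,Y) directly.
H(X) = 1.0000 bits, H(Y|X) = 0.7482 bits, H(X,Y) = 1.7481 bits

Marginal of X (row sums):
  P(X=0) = 0.173 + 0.324 = 0.497
  P(X=1) = 0.067 + 0.436 = 0.503
H(X) = -[0.497·log₂(0.497) + 0.503·log₂(0.503)]
  = 0.50132 + 0.49866 = 1.0000 bits

H(Y|X) = Σ_x P(x)·H(Y|X=x):
  X=0: P(X=0) = 0.497, P(Y|X=0) = (173/497, 324/497) → H(Y|X=0) = 0.93235
  X=1: P(X=1) = 0.503, P(Y|X=1) = (67/503, 436/503) → H(Y|X=1) = 0.56615
H(Y|X) = 0.497·0.93235 + 0.503·0.56615 = 0.7482 bits

H(X,Y) = -Σ_{x,y} P(x,y) log₂ P(x,y). Per-cell terms -P(x,y)·log₂P(x,y):
  X=0: 0.43789, 0.52680
  X=1: 0.26128, 0.52215
Sum of the 4 terms: H(X,Y) = 1.7481 bits

Chain rule check:
  H(X) + H(Y|X) = 1.0000 + 0.7482 = 1.7482 bits
  H(X,Y) = 1.7481 bits
✓ Chain rule verified (Δ = 0.0001 is 4-dp rounding noise: each of the three values was rounded independently).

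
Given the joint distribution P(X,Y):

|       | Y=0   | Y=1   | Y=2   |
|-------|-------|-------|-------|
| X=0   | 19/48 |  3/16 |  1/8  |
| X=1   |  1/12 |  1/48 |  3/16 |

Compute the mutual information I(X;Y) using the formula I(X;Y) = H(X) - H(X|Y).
0.1503 bits

I(X;Y) = H(X) - H(X|Y)

Marginal of X (row sums):
  P(X=0) = 19/48 + 3/16 + 1/8 = 17/24
  P(X=1) = 1/12 + 1/48 + 3/16 = 7/24
H(X) = -[(17/24)·log₂(17/24) + (7/24)·log₂(7/24)]
  = 0.3523956 + 0.5184689 = 0.8708645 bits

Marginal of Y (column sums):
  P(Y=0) = 19/48 + 1/12 = 23/48
  P(Y=1) = 3/16 + 1/48 = 5/24
  P(Y=2) = 1/8 + 3/16 = 5/16
H(X|Y) = Σ_y P(y)·H(X|Y=y):
  Y=0: P(Y=0) = 23/48, P(X|Y=0) = (19/23, 4/23) → H(X|Y=0) = 0.6665784
  Y=1: P(Y=1) = 5/24, P(X|Y=1) = (9/10, 1/10) → H(X|Y=1) = 0.4689956
  Y=2: P(Y=2) = 5/16, P(X|Y=2) = (2/5, 3/5) → H(X|Y=2) = 0.9709506
H(X|Y) = (23/48)·0.6665784 + (5/24)·0.4689956 + (5/16)·0.9709506 = 0.7205316 bits

I(X;Y) = H(X) - H(X|Y) = 0.8708645 - 0.7205316 = 0.1503 bits

Cross-check via I(X;Y) = H(X) + H(Y) - H(X,Y): computing H(Y) from the column sums and H(X,Y) from the 6 cells in the same way gives H(Y) = 1.5044507 bits and H(X,Y) = 2.2249823 bits, so
I(X;Y) = 0.8708645 + 1.5044507 - 2.2249823 = 0.1503 bits ✓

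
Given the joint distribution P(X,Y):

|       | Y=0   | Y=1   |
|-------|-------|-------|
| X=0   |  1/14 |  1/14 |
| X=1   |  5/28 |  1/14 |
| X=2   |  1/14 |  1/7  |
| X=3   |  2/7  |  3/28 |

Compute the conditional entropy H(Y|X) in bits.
0.8875 bits

H(Y|X) = H(X,Y) - H(X)

H(X,Y) = -Σ_{x,y} P(x,y) log₂ P(x,y). Per-cell terms -P(x,y)·log₂P(x,y):
  X=0: 0.27195, 0.27195
  X=1: 0.44383, 0.27195
  X=2: 0.27195, 0.40105
  X=3: 0.51639, 0.34526
Sum of the 8 terms: H(X,Y) = 2.7943 bits

Marginal of X (row sums):
  P(X=0) = 1/14 + 1/14 = 1/7
  P(X=1) = 5/28 + 1/14 = 1/4
  P(X=2) = 1/14 + 1/7 = 3/14
  P(X=3) = 2/7 + 3/28 = 11/28
H(X) = -[(1/7)·log₂(1/7) + (1/4)·log₂(1/4) + (3/14)·log₂(3/14) + (11/28)·log₂(11/28)]
  = 0.40105 + 0.50000 + 0.47623 + 0.52954 = 1.9068 bits

H(Y|X) = H(X,Y) - H(X) = 2.7943 - 1.9068 = 0.8875 bits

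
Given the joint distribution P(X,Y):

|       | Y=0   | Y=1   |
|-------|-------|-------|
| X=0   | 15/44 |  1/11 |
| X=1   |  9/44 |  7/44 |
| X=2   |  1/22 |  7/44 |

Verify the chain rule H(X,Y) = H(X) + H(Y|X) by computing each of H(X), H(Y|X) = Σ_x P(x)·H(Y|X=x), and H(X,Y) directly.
H(X) = 1.5222 bits, H(Y|X) = 0.8365 bits, H(X,Y) = 2.3586 bits

Marginal of X (row sums):
  P(X=0) = 15/44 + 1/11 = 19/44
  P(X=1) = 9/44 + 7/44 = 4/11
  P(X=2) = 1/22 + 7/44 = 9/44
H(X) = -[(19/44)·log₂(19/44) + (4/11)·log₂(4/11) + (9/44)·log₂(9/44)]
  = 0.52315 + 0.53070 + 0.46831 = 1.5222 bits

H(Y|X) = Σ_x P(x)·H(Y|X=x):
  X=0: P(X=0) = 19/44, P(Y|X=0) = (15/19, 4/19) → H(Y|X=0) = 0.74249
  X=1: P(X=1) = 4/11, P(Y|X=1) = (9/16, 7/16) → H(Y|X=1) = 0.98870
  X=2: P(X=2) = 9/44, P(Y|X=2) = (2/9, 7/9) → H(Y|X=2) = 0.76420
H(Y|X) = (19/44)·0.74249 + (4/11)·0.98870 + (9/44)·0.76420 = 0.8365 bits

H(X,Y) = -Σ_{x,y} P(x,y) log₂ P(x,y). Per-cell terms -P(x,y)·log₂P(x,y):
  X=0: 0.52928, 0.31449
  X=1: 0.46831, 0.42192
  X=2: 0.20270, 0.42192
Sum of the 6 terms: H(X,Y) = 2.3586 bits

Chain rule check:
  H(X) + H(Y|X) = 1.5222 + 0.8365 = 2.3587 bits
  H(X,Y) = 2.3586 bits
✓ Chain rule verified (Δ = 0.0001 is 4-dp rounding noise: each of the three values was rounded independently).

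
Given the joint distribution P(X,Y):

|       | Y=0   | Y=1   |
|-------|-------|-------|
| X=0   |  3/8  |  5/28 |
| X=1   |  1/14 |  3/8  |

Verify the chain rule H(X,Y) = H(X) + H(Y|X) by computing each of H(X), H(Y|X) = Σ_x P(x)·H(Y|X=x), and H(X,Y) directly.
H(X) = 0.9917 bits, H(Y|X) = 0.7854 bits, H(X,Y) = 1.7771 bits

Marginal of X (row sums):
  P(X=0) = 3/8 + 5/28 = 31/56
  P(X=1) = 1/14 + 3/8 = 25/56
H(X) = -[(31/56)·log₂(31/56) + (25/56)·log₂(25/56)]
  = 0.47228 + 0.51942 = 0.9917 bits

H(Y|X) = Σ_x P(x)·H(Y|X=x):
  X=0: P(X=0) = 31/56, P(Y|X=0) = (21/31, 10/31) → H(Y|X=0) = 0.90717
  X=1: P(X=1) = 25/56, P(Y|X=1) = (4/25, 21/25) → H(Y|X=1) = 0.63431
H(Y|X) = (31/56)·0.90717 + (25/56)·0.63431 = 0.7854 bits

H(X,Y) = -Σ_{x,y} P(x,y) log₂ P(x,y). Per-cell terms -P(x,y)·log₂P(x,y):
  X=0: 0.53064, 0.44383
  X=1: 0.27195, 0.53064
Sum of the 4 terms: H(X,Y) = 1.7771 bits

Chain rule check:
  H(X) + H(Y|X) = 0.9917 + 0.7854 = 1.7771 bits
  H(X,Y) = 1.7771 bits
✓ Chain rule verified.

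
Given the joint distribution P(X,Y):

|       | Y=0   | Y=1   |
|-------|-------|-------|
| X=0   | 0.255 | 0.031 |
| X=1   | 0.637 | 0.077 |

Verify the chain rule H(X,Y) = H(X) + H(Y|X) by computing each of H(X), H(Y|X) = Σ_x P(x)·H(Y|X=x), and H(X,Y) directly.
H(X) = 0.8635 bits, H(Y|X) = 0.4939 bits, H(X,Y) = 1.3574 bits

Marginal of X (row sums):
  P(X=0) = 0.255 + 0.031 = 0.286
  P(X=1) = 0.637 + 0.077 = 0.714
H(X) = -[0.286·log₂(0.286) + 0.714·log₂(0.714)]
  = 0.5165 + 0.3470 = 0.8635 bits

H(Y|X) = Σ_x P(x)·H(Y|X=x):
  X=0: P(X=0) = 0.286, P(Y|X=0) = (255/286, 31/286) → H(Y|X=0) = 0.4950
  X=1: P(X=1) = 0.714, P(Y|X=1) = (91/102, 11/102) → H(Y|X=1) = 0.4934
H(Y|X) = 0.286·0.4950 + 0.714·0.4934 = 0.4939 bits

H(X,Y) = -Σ_{x,y} P(x,y) log₂ P(x,y). Per-cell terms -P(x,y)·log₂P(x,y):
  X=0: 0.5027, 0.1554
  X=1: 0.4145, 0.2848
Sum of the 4 terms: H(X,Y) = 1.3574 bits

Chain rule check:
  H(X) + H(Y|X) = 0.8635 + 0.4939 = 1.3574 bits
  H(X,Y) = 1.3574 bits
✓ Chain rule verified.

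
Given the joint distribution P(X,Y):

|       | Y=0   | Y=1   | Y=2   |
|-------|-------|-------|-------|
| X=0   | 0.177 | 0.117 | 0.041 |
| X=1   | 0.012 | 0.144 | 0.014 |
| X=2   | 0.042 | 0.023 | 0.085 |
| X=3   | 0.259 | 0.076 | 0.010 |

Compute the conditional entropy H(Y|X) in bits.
1.1286 bits

H(Y|X) = H(X,Y) - H(X)

H(X,Y) = -Σ_{x,y} P(x,y) log₂ P(x,y). Per-cell terms -P(x,y)·log₂P(x,y):
  X=0: 0.44218, 0.36216, 0.18894
  X=1: 0.07657, 0.40260, 0.08622
  X=2: 0.19209, 0.12517, 0.30229
  X=3: 0.50478, 0.28256, 0.06644
Sum of the 12 terms: H(X,Y) = 3.0320 bits

Marginal of X (row sums):
  P(X=0) = 0.177 + 0.117 + 0.041 = 0.335
  P(X=1) = 0.012 + 0.144 + 0.014 = 0.170
  P(X=2) = 0.042 + 0.023 + 0.085 = 0.150
  P(X=3) = 0.259 + 0.076 + 0.010 = 0.345
H(X) = -[0.335·log₂(0.335) + 0.170·log₂(0.170) + 0.150·log₂(0.150) + 0.345·log₂(0.345)]
  = 0.52855 + 0.43459 + 0.41054 + 0.52969 = 1.9034 bits

H(Y|X) = H(X,Y) - H(X) = 3.0320 - 1.9034 = 1.1286 bits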